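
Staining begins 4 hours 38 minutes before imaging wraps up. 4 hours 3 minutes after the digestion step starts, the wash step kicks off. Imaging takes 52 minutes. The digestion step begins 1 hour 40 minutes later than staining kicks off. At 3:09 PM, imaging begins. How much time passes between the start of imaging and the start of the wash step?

Imaging ends at 3:09 PM + 52 min = 4:01 PM.
Staining starts at 4:01 PM − 278 min = 11:23 AM.
The digestion step starts at 11:23 AM + 100 min = 1:03 PM.
The wash step starts at 1:03 PM + 243 min = 5:06 PM.
From 3:09 PM to 5:06 PM is 1 hour 57 minutes.

1 hour 57 minutes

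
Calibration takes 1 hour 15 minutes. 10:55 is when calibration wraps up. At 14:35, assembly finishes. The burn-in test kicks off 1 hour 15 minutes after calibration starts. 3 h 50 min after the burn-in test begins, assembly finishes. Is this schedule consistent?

Calibration starts at 10:55 − 75 min = 09:40.
The burn-in test starts at 09:40 + 75 min = 10:55.
Assembly ends at 10:55 + 230 min = 14:45.
But assembly is also said to end at 14:35 — a 10-minute conflict.

No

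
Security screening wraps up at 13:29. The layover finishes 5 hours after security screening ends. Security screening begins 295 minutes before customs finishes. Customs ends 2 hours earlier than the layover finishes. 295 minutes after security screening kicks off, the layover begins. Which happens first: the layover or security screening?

security screening

The layover ends at 13:29 + 300 min = 18:29.
Customs ends at 18:29 − 120 min = 16:29.
Security screening starts at 16:29 − 295 min = 11:34.
The layover starts at 11:34 + 295 min = 16:29.
The layover starts at 16:29 and security screening starts at 11:34, so security screening is first.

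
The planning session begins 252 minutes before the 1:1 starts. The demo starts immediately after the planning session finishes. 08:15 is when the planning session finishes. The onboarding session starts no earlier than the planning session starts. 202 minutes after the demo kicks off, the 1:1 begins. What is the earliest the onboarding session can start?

07:25

The demo starts at 08:15.
The 1:1 starts at 08:15 + 202 min = 11:37.
The planning session starts at 11:37 − 252 min = 07:25.
The onboarding session is bounded by the planning session, so the earliest it can start is 07:25.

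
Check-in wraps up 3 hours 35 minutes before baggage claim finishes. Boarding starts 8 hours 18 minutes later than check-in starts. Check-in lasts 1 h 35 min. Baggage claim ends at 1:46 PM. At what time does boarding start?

4:54 PM

Check-in ends at 1:46 PM − 215 min = 10:11 AM.
Check-in starts at 10:11 AM − 95 min = 8:36 AM.
Boarding starts at 8:36 AM + 498 min = 4:54 PM.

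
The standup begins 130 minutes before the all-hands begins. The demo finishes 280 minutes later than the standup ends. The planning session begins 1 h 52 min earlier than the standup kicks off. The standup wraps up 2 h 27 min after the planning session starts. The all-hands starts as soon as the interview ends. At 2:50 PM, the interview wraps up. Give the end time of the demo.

5:55 PM

The all-hands starts at 2:50 PM.
The standup starts at 2:50 PM − 130 min = 12:40 PM.
The planning session starts at 12:40 PM − 112 min = 10:48 AM.
The standup ends at 10:48 AM + 147 min = 1:15 PM.
The demo ends at 1:15 PM + 280 min = 5:55 PM.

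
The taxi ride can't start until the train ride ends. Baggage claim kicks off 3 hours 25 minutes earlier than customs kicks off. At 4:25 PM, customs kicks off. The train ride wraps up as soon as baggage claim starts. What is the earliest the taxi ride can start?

1:00 PM

Baggage claim starts at 4:25 PM − 205 min = 1:00 PM.
So the train ride ends at 1:00 PM.
The taxi ride is bounded by the train ride, so the earliest it can start is 1:00 PM.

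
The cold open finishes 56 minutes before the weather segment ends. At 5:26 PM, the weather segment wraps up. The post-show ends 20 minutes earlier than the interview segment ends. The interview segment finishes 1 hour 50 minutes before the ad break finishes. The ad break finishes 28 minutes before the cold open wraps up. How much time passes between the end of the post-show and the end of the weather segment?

The cold open ends at 5:26 PM − 56 min = 4:30 PM.
The ad break ends at 4:30 PM − 28 min = 4:02 PM.
The interview segment ends at 4:02 PM − 110 min = 2:12 PM.
The post-show ends at 2:12 PM − 20 min = 1:52 PM.
From 1:52 PM to 5:26 PM is 214 minutes.

214 minutes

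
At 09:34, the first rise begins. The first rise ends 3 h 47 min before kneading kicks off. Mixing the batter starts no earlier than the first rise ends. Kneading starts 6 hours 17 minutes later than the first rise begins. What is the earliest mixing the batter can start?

Kneading starts at 09:34 + 377 min = 15:51.
The first rise ends at 15:51 − 227 min = 12:04.
Mixing the batter is bounded by the first rise, so the earliest it can start is 12:04.

12:04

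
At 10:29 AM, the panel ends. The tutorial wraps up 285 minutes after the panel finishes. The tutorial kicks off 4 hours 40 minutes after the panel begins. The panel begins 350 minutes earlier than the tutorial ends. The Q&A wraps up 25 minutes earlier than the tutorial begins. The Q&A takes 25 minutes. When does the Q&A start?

1:14 PM

The tutorial ends at 10:29 AM + 285 min = 3:14 PM.
The panel starts at 3:14 PM − 350 min = 9:24 AM.
The tutorial starts at 9:24 AM + 280 min = 2:04 PM.
The Q&A ends at 2:04 PM − 25 min = 1:39 PM.
The Q&A starts at 1:39 PM − 25 min = 1:14 PM.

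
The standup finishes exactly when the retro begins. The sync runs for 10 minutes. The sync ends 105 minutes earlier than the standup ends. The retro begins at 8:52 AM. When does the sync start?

6:57 AM

The standup ends at 8:52 AM.
The sync ends at 8:52 AM − 105 min = 7:07 AM.
The sync starts at 7:07 AM − 10 min = 6:57 AM.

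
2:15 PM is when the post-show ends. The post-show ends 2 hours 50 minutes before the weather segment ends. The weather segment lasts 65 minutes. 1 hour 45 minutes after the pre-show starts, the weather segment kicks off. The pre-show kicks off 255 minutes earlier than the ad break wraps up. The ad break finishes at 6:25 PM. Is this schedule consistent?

The pre-show starts at 6:25 PM − 255 min = 2:10 PM.
The weather segment starts at 2:10 PM + 105 min = 3:55 PM.
The weather segment ends at 3:55 PM + 65 min = 5:00 PM.
The post-show ends at 5:00 PM − 170 min = 2:10 PM.
But the post-show is also said to end at 2:15 PM — a 5-minute conflict.

No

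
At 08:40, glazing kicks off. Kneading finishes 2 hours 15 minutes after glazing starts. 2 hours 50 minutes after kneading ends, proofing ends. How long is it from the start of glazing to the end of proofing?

5 hours 5 minutes

Kneading ends at 08:40 + 135 min = 10:55.
Proofing ends at 10:55 + 170 min = 13:45.
From 08:40 to 13:45 is 5 hours 5 minutes.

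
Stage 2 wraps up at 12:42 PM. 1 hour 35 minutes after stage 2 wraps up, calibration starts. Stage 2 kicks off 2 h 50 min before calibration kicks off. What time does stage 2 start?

11:27 AM

Calibration starts at 12:42 PM + 95 min = 2:17 PM.
Stage 2 starts at 2:17 PM − 170 min = 11:27 AM.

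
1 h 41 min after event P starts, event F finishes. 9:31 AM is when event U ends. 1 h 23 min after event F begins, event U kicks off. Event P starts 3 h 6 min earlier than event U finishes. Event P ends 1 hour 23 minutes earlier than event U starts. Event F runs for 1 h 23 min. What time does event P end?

Event P starts at 9:31 AM − 186 min = 6:25 AM.
Event F ends at 6:25 AM + 101 min = 8:06 AM.
Event F starts at 8:06 AM − 83 min = 6:43 AM.
Event U starts at 6:43 AM + 83 min = 8:06 AM.
Event P ends at 8:06 AM − 83 min = 6:43 AM.

6:43 AM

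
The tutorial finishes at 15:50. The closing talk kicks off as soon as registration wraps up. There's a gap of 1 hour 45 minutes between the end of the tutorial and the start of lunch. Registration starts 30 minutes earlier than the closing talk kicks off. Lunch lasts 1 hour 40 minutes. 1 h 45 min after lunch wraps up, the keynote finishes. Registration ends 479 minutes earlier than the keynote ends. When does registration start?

12:31

Lunch starts at 15:50 + 105 min = 17:35.
Lunch ends at 17:35 + 100 min = 19:15.
The keynote ends at 19:15 + 105 min = 21:00.
Registration ends at 21:00 − 479 min = 13:01.
So the closing talk starts at 13:01.
Registration starts at 13:01 − 30 min = 12:31.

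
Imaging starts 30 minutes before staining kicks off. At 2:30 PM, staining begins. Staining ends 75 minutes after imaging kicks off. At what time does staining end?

3:15 PM

Imaging starts at 2:30 PM − 30 min = 2:00 PM.
Staining ends at 2:00 PM + 75 min = 3:15 PM.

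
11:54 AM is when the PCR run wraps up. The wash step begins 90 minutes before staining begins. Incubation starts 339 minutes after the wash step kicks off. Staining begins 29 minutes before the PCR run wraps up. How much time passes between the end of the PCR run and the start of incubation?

Staining starts at 11:54 AM − 29 min = 11:25 AM.
The wash step starts at 11:25 AM − 90 min = 9:55 AM.
Incubation starts at 9:55 AM + 339 min = 3:34 PM.
From 11:54 AM to 3:34 PM is 3 hours 40 minutes.

3 hours 40 minutes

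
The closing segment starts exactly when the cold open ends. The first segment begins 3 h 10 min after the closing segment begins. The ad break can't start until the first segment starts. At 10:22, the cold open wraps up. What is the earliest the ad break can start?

13:32

The closing segment starts at 10:22.
The first segment starts at 10:22 + 190 min = 13:32.
The ad break is bounded by the first segment, so the earliest it can start is 13:32.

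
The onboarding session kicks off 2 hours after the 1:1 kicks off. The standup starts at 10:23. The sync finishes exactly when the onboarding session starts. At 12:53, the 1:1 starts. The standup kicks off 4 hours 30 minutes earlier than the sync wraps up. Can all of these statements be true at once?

The onboarding session starts at 12:53 + 120 min = 14:53.
So the sync ends at 14:53.
The standup starts at 14:53 − 270 min = 10:23.
That matches the stated 10:23, so the schedule is consistent.

Yes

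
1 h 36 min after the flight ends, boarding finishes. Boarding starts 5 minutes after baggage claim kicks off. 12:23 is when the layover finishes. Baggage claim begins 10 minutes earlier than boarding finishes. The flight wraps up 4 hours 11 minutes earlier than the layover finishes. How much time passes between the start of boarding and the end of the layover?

2 hours 40 minutes

The flight ends at 12:23 − 251 min = 08:12.
Boarding ends at 08:12 + 96 min = 09:48.
Baggage claim starts at 09:48 − 10 min = 09:38.
Boarding starts at 09:38 + 5 min = 09:43.
From 09:43 to 12:23 is 2 hours 40 minutes.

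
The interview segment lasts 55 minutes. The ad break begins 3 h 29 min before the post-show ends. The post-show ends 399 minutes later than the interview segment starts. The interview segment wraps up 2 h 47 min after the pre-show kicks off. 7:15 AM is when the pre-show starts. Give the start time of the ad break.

The interview segment ends at 7:15 AM + 167 min = 10:02 AM.
The interview segment starts at 10:02 AM − 55 min = 9:07 AM.
The post-show ends at 9:07 AM + 399 min = 3:46 PM.
The ad break starts at 3:46 PM − 209 min = 12:17 PM.

12:17 PM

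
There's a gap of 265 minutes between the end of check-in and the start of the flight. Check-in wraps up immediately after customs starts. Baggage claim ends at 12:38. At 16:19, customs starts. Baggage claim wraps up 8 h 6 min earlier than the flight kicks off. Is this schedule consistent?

Check-in ends at 16:19.
The flight starts at 16:19 + 265 min = 20:44.
Baggage claim ends at 20:44 − 486 min = 12:38.
That matches the stated 12:38, so the schedule is consistent.

Yes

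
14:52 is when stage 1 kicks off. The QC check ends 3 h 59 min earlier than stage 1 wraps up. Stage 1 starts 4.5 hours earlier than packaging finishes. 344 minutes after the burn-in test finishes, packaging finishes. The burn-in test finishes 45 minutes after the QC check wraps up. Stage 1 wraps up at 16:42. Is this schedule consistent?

No

The QC check ends at 16:42 − 239 min = 12:43.
The burn-in test ends at 12:43 + 45 min = 13:28.
Packaging ends at 13:28 + 344 min = 19:12.
Stage 1 starts at 19:12 − 270 min = 14:42.
But stage 1 is also said to start at 14:52 — a 10-minute conflict.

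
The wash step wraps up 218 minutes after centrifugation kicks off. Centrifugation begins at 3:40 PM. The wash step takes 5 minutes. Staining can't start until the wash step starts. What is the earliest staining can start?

The wash step ends at 3:40 PM + 218 min = 7:18 PM.
The wash step starts at 7:18 PM − 5 min = 7:13 PM.
Staining is bounded by the wash step, so the earliest it can start is 7:13 PM.

7:13 PM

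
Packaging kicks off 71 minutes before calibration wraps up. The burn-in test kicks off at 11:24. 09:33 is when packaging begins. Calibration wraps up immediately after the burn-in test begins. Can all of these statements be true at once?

Calibration ends at 11:24.
Packaging starts at 11:24 − 71 min = 10:13.
But packaging is also said to start at 09:33 — a 40-minute conflict.

No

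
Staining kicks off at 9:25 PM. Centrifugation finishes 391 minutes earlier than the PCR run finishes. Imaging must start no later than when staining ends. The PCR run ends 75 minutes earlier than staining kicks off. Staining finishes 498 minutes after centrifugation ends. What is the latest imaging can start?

The PCR run ends at 9:25 PM − 75 min = 8:10 PM.
Centrifugation ends at 8:10 PM − 391 min = 1:39 PM.
Staining ends at 1:39 PM + 498 min = 9:57 PM.
Imaging is bounded by staining, so the latest it can start is 9:57 PM.

9:57 PM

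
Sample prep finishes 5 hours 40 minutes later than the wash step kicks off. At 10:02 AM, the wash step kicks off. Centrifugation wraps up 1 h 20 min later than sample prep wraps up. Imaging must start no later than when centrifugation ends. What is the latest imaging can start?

5:02 PM

Sample prep ends at 10:02 AM + 340 min = 3:42 PM.
Centrifugation ends at 3:42 PM + 80 min = 5:02 PM.
Imaging is bounded by centrifugation, so the latest it can start is 5:02 PM.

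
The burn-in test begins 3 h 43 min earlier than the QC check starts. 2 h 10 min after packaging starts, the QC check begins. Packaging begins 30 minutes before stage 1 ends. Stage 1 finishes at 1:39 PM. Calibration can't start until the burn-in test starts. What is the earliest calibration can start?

Packaging starts at 1:39 PM − 30 min = 1:09 PM.
The QC check starts at 1:09 PM + 130 min = 3:19 PM.
The burn-in test starts at 3:19 PM − 223 min = 11:36 AM.
Calibration is bounded by the burn-in test, so the earliest it can start is 11:36 AM.

11:36 AM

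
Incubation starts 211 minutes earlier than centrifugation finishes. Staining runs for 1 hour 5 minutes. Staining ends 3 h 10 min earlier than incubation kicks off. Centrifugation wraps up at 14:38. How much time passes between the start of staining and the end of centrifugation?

Incubation starts at 14:38 − 211 min = 11:07.
Staining ends at 11:07 − 190 min = 07:57.
Staining starts at 07:57 − 65 min = 06:52.
From 06:52 to 14:38 is 7 h 46 min.

7 h 46 min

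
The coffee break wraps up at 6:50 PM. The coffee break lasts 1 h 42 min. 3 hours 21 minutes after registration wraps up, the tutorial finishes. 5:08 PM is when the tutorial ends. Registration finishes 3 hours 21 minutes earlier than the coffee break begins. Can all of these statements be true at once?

The coffee break starts at 6:50 PM − 102 min = 5:08 PM.
Registration ends at 5:08 PM − 201 min = 1:47 PM.
The tutorial ends at 1:47 PM + 201 min = 5:08 PM.
That matches the stated 5:08 PM, so the schedule is consistent.

Yes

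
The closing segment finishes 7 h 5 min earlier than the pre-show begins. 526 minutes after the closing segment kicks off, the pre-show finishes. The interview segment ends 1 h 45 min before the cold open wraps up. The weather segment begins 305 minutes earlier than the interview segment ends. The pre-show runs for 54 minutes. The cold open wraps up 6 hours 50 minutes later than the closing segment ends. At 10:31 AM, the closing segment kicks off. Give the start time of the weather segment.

The pre-show ends at 10:31 AM + 526 min = 7:17 PM.
The pre-show starts at 7:17 PM − 54 min = 6:23 PM.
The closing segment ends at 6:23 PM − 425 min = 11:18 AM.
The cold open ends at 11:18 AM + 410 min = 6:08 PM.
The interview segment ends at 6:08 PM − 105 min = 4:23 PM.
The weather segment starts at 4:23 PM − 305 min = 11:18 AM.

11:18 AM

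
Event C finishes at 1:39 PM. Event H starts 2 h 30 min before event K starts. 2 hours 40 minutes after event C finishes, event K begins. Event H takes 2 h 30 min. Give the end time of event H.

4:19 PM

Event K starts at 1:39 PM + 160 min = 4:19 PM.
Event H starts at 4:19 PM − 150 min = 1:49 PM.
Event H ends at 1:49 PM + 150 min = 4:19 PM.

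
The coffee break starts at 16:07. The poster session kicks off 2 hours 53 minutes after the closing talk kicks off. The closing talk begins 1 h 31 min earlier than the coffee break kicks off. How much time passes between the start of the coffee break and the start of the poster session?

1 hour 22 minutes

The closing talk starts at 16:07 − 91 min = 14:36.
The poster session starts at 14:36 + 173 min = 17:29.
From 16:07 to 17:29 is 1 hour 22 minutes.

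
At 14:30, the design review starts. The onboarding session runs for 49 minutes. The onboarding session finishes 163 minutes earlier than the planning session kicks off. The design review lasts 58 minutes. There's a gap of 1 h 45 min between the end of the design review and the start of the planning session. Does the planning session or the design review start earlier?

The design review ends at 14:30 + 58 min = 15:28.
The planning session starts at 15:28 + 105 min = 17:13.
The planning session starts at 17:13 and the design review starts at 14:30, so the design review is first.

the design review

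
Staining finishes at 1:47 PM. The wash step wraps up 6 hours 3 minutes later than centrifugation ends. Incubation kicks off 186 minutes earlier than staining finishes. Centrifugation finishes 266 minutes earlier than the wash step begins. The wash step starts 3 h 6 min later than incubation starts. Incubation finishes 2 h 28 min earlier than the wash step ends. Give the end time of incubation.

Incubation starts at 1:47 PM − 186 min = 10:41 AM.
The wash step starts at 10:41 AM + 186 min = 1:47 PM.
Centrifugation ends at 1:47 PM − 266 min = 9:21 AM.
The wash step ends at 9:21 AM + 363 min = 3:24 PM.
Incubation ends at 3:24 PM − 148 min = 12:56 PM.

12:56 PM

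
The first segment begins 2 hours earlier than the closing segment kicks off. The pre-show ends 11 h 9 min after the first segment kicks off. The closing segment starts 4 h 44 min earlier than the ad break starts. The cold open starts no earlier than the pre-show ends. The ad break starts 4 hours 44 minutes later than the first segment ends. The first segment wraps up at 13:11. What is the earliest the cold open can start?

22:20

The ad break starts at 13:11 + 284 min = 17:55.
The closing segment starts at 17:55 − 284 min = 13:11.
The first segment starts at 13:11 − 120 min = 11:11.
The pre-show ends at 11:11 + 669 min = 22:20.
The cold open is bounded by the pre-show, so the earliest it can start is 22:20.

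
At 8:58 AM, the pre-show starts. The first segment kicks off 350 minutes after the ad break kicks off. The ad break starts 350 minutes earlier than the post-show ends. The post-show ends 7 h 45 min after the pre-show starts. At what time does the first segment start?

4:43 PM

The post-show ends at 8:58 AM + 465 min = 4:43 PM.
The ad break starts at 4:43 PM − 350 min = 10:53 AM.
The first segment starts at 10:53 AM + 350 min = 4:43 PM.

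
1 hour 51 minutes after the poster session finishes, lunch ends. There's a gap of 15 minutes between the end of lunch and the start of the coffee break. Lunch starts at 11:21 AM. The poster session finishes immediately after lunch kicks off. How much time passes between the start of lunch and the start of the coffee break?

The poster session ends at 11:21 AM.
Lunch ends at 11:21 AM + 111 min = 1:12 PM.
The coffee break starts at 1:12 PM + 15 min = 1:27 PM.
From 11:21 AM to 1:27 PM is 2 hours 6 minutes.

2 hours 6 minutes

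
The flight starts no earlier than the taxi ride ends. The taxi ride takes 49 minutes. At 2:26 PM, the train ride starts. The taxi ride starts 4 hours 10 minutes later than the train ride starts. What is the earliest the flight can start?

The taxi ride starts at 2:26 PM + 250 min = 6:36 PM.
The taxi ride ends at 6:36 PM + 49 min = 7:25 PM.
The flight is bounded by the taxi ride, so the earliest it can start is 7:25 PM.

7:25 PM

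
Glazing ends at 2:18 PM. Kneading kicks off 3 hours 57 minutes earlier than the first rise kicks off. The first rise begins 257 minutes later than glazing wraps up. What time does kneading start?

The first rise starts at 2:18 PM + 257 min = 6:35 PM.
Kneading starts at 6:35 PM − 237 min = 2:38 PM.

2:38 PM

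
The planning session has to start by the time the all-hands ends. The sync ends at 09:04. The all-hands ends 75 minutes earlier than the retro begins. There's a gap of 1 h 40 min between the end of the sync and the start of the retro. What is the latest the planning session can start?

The retro starts at 09:04 + 100 min = 10:44.
The all-hands ends at 10:44 − 75 min = 09:29.
The planning session is bounded by the all-hands, so the latest it can start is 09:29.

09:29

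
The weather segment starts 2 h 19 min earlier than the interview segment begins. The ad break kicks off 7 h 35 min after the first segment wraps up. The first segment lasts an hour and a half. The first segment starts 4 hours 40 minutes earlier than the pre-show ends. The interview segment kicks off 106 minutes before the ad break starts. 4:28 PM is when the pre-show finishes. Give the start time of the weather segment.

The first segment starts at 4:28 PM − 280 min = 11:48 AM.
The first segment ends at 11:48 AM + 90 min = 1:18 PM.
The ad break starts at 1:18 PM + 455 min = 8:53 PM.
The interview segment starts at 8:53 PM − 106 min = 7:07 PM.
The weather segment starts at 7:07 PM − 139 min = 4:48 PM.

4:48 PM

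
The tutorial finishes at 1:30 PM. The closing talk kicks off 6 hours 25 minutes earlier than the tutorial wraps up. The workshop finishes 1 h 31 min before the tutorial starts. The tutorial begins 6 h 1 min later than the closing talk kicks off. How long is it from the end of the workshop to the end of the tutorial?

1 h 55 min

The closing talk starts at 1:30 PM − 385 min = 7:05 AM.
The tutorial starts at 7:05 AM + 361 min = 1:06 PM.
The workshop ends at 1:06 PM − 91 min = 11:35 AM.
From 11:35 AM to 1:30 PM is 1 h 55 min.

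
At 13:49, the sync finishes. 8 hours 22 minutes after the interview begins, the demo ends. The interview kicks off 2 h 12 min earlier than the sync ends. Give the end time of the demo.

19:59

The interview starts at 13:49 − 132 min = 11:37.
The demo ends at 11:37 + 502 min = 19:59.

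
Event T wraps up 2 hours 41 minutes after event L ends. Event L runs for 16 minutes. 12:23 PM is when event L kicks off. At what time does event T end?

3:20 PM

Event L ends at 12:23 PM + 16 min = 12:39 PM.
Event T ends at 12:39 PM + 161 min = 3:20 PM.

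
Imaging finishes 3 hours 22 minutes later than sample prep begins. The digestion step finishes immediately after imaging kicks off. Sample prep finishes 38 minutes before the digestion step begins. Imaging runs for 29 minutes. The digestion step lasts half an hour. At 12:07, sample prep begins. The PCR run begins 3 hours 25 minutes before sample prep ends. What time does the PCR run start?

10:27

Imaging ends at 12:07 + 202 min = 15:29.
Imaging starts at 15:29 − 29 min = 15:00.
So the digestion step ends at 15:00.
The digestion step starts at 15:00 − 30 min = 14:30.
Sample prep ends at 14:30 − 38 min = 13:52.
The PCR run starts at 13:52 − 205 min = 10:27.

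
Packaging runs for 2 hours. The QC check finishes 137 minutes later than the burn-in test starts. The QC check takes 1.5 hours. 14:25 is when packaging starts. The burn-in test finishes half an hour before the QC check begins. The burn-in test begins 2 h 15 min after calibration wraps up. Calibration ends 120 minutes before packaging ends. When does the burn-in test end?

Packaging ends at 14:25 + 120 min = 16:25.
Calibration ends at 16:25 − 120 min = 14:25.
The burn-in test starts at 14:25 + 135 min = 16:40.
The QC check ends at 16:40 + 137 min = 18:57.
The QC check starts at 18:57 − 90 min = 17:27.
The burn-in test ends at 17:27 − 30 min = 16:57.

16:57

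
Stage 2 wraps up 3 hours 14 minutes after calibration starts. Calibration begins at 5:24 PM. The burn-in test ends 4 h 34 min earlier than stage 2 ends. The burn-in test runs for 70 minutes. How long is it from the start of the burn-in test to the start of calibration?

Stage 2 ends at 5:24 PM + 194 min = 8:38 PM.
The burn-in test ends at 8:38 PM − 274 min = 4:04 PM.
The burn-in test starts at 4:04 PM − 70 min = 2:54 PM.
From 2:54 PM to 5:24 PM is 2 hours 30 minutes.

2 hours 30 minutes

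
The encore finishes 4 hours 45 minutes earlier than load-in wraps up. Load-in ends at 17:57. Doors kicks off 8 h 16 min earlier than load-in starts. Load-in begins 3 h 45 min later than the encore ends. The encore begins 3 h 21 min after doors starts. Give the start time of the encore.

12:02

The encore ends at 17:57 − 285 min = 13:12.
Load-in starts at 13:12 + 225 min = 16:57.
Doors starts at 16:57 − 496 min = 08:41.
The encore starts at 08:41 + 201 min = 12:02.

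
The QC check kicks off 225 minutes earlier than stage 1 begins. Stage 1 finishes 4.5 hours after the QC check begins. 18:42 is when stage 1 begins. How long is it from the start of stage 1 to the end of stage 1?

45 minutes

The QC check starts at 18:42 − 225 min = 14:57.
Stage 1 ends at 14:57 + 270 min = 19:27.
From 18:42 to 19:27 is 45 minutes.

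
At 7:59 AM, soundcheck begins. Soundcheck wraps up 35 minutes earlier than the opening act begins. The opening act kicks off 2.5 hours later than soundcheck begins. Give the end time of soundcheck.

The opening act starts at 7:59 AM + 150 min = 10:29 AM.
Soundcheck ends at 10:29 AM − 35 min = 9:54 AM.

9:54 AM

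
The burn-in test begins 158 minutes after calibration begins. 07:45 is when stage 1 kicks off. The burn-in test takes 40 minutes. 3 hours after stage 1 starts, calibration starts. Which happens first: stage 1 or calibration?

Calibration starts at 07:45 + 180 min = 10:45.
Stage 1 starts at 07:45 and calibration starts at 10:45, so stage 1 is first.

stage 1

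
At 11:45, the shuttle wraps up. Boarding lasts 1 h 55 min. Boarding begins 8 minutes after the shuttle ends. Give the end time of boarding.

Boarding starts at 11:45 + 8 min = 11:53.
Boarding ends at 11:53 + 115 min = 13:48.

13:48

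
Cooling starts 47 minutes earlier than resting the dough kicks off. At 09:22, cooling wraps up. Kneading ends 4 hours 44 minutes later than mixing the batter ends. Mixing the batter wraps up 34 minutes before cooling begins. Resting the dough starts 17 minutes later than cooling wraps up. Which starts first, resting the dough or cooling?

Resting the dough starts at 09:22 + 17 min = 09:39.
Cooling starts at 09:39 − 47 min = 08:52.
Resting the dough starts at 09:39 and cooling starts at 08:52, so cooling is first.

cooling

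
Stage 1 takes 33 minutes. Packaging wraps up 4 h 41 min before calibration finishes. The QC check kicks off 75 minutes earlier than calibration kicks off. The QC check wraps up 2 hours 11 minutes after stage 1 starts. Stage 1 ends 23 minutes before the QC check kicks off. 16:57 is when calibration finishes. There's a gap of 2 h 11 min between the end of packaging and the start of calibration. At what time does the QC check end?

14:27

Packaging ends at 16:57 − 281 min = 12:16.
Calibration starts at 12:16 + 131 min = 14:27.
The QC check starts at 14:27 − 75 min = 13:12.
Stage 1 ends at 13:12 − 23 min = 12:49.
Stage 1 starts at 12:49 − 33 min = 12:16.
The QC check ends at 12:16 + 131 min = 14:27.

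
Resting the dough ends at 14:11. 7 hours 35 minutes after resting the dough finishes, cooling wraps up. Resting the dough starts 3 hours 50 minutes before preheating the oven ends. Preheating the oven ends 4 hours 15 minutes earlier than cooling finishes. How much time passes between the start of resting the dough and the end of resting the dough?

30 minutes

Cooling ends at 14:11 + 455 min = 21:46.
Preheating the oven ends at 21:46 − 255 min = 17:31.
Resting the dough starts at 17:31 − 230 min = 13:41.
From 13:41 to 14:11 is 30 minutes.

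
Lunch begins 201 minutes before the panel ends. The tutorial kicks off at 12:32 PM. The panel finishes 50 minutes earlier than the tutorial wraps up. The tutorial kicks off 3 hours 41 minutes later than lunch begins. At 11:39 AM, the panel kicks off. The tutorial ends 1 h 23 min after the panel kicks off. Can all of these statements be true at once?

Yes

The tutorial ends at 11:39 AM + 83 min = 1:02 PM.
The panel ends at 1:02 PM − 50 min = 12:12 PM.
Lunch starts at 12:12 PM − 201 min = 8:51 AM.
The tutorial starts at 8:51 AM + 221 min = 12:32 PM.
That matches the stated 12:32 PM, so the schedule is consistent.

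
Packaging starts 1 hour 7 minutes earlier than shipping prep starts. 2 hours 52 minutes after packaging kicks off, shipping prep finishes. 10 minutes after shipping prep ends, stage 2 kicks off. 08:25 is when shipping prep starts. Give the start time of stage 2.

Packaging starts at 08:25 − 67 min = 07:18.
Shipping prep ends at 07:18 + 172 min = 10:10.
Stage 2 starts at 10:10 + 10 min = 10:20.

10:20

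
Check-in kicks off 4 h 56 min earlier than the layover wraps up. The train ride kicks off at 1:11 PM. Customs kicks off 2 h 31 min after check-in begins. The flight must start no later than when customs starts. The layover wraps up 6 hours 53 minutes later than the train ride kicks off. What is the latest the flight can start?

5:39 PM

The layover ends at 1:11 PM + 413 min = 8:04 PM.
Check-in starts at 8:04 PM − 296 min = 3:08 PM.
Customs starts at 3:08 PM + 151 min = 5:39 PM.
The flight is bounded by customs, so the latest it can start is 5:39 PM.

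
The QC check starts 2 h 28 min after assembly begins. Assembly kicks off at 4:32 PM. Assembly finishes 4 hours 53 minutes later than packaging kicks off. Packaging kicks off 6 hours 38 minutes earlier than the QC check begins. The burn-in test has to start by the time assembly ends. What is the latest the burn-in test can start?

The QC check starts at 4:32 PM + 148 min = 7:00 PM.
Packaging starts at 7:00 PM − 398 min = 12:22 PM.
Assembly ends at 12:22 PM + 293 min = 5:15 PM.
The burn-in test is bounded by assembly, so the latest it can start is 5:15 PM.

5:15 PM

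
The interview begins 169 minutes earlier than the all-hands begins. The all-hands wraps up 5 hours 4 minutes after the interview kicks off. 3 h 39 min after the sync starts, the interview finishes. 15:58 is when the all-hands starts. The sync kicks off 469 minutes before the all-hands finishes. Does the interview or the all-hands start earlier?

The interview starts at 15:58 − 169 min = 13:09.
The interview starts at 13:09 and the all-hands starts at 15:58, so the interview is first.

the interview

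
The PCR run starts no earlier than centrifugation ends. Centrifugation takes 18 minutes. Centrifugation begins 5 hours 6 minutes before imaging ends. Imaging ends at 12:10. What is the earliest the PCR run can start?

07:22

Centrifugation starts at 12:10 − 306 min = 07:04.
Centrifugation ends at 07:04 + 18 min = 07:22.
The PCR run is bounded by centrifugation, so the earliest it can start is 07:22.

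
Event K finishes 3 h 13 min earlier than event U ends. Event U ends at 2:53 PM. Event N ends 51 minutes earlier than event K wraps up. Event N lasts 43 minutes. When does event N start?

Event K ends at 2:53 PM − 193 min = 11:40 AM.
Event N ends at 11:40 AM − 51 min = 10:49 AM.
Event N starts at 10:49 AM − 43 min = 10:06 AM.

10:06 AM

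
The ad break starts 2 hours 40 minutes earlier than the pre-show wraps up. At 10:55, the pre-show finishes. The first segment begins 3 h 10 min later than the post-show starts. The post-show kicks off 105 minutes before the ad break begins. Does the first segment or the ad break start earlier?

The ad break starts at 10:55 − 160 min = 08:15.
The post-show starts at 08:15 − 105 min = 06:30.
The first segment starts at 06:30 + 190 min = 09:40.
The first segment starts at 09:40 and the ad break starts at 08:15, so the ad break is first.

the ad break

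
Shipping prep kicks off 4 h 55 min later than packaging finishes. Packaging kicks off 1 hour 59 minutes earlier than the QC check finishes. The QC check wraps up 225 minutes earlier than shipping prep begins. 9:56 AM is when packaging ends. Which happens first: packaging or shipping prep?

Shipping prep starts at 9:56 AM + 295 min = 2:51 PM.
The QC check ends at 2:51 PM − 225 min = 11:06 AM.
Packaging starts at 11:06 AM − 119 min = 9:07 AM.
Packaging starts at 9:07 AM and shipping prep starts at 2:51 PM, so packaging is first.

packaging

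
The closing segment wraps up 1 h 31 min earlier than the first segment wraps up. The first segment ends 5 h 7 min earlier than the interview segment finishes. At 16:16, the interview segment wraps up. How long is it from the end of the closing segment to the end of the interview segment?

The first segment ends at 16:16 − 307 min = 11:09.
The closing segment ends at 11:09 − 91 min = 09:38.
From 09:38 to 16:16 is 6 h 38 min.

6 h 38 min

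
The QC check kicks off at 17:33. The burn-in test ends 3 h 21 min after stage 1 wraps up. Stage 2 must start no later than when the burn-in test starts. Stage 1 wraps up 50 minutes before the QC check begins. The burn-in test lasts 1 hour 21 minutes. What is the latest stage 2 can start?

Stage 1 ends at 17:33 − 50 min = 16:43.
The burn-in test ends at 16:43 + 201 min = 20:04.
The burn-in test starts at 20:04 − 81 min = 18:43.
Stage 2 is bounded by the burn-in test, so the latest it can start is 18:43.

18:43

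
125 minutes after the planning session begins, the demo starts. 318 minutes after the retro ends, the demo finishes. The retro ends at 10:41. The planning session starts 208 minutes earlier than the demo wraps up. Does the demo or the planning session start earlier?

The demo ends at 10:41 + 318 min = 15:59.
The planning session starts at 15:59 − 208 min = 12:31.
The demo starts at 12:31 + 125 min = 14:36.
The demo starts at 14:36 and the planning session starts at 12:31, so the planning session is first.

the planning session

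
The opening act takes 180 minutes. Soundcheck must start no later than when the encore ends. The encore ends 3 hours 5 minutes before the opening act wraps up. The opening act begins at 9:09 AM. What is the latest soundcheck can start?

The opening act ends at 9:09 AM + 180 min = 12:09 PM.
The encore ends at 12:09 PM − 185 min = 9:04 AM.
Soundcheck is bounded by the encore, so the latest it can start is 9:04 AM.

9:04 AM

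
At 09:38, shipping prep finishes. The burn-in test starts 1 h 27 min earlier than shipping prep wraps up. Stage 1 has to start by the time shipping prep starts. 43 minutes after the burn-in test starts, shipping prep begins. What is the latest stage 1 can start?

The burn-in test starts at 09:38 − 87 min = 08:11.
Shipping prep starts at 08:11 + 43 min = 08:54.
Stage 1 is bounded by shipping prep, so the latest it can start is 08:54.

08:54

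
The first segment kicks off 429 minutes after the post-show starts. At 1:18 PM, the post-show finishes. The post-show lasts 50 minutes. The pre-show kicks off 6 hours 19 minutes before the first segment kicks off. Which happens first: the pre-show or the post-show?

the post-show

The post-show starts at 1:18 PM − 50 min = 12:28 PM.
The first segment starts at 12:28 PM + 429 min = 7:37 PM.
The pre-show starts at 7:37 PM − 379 min = 1:18 PM.
The pre-show starts at 1:18 PM and the post-show starts at 12:28 PM, so the post-show is first.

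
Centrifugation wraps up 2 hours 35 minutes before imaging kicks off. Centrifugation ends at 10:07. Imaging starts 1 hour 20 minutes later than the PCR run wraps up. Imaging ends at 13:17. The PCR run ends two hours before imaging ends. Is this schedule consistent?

No

The PCR run ends at 13:17 − 120 min = 11:17.
Imaging starts at 11:17 + 80 min = 12:37.
Centrifugation ends at 12:37 − 155 min = 10:02.
But centrifugation is also said to end at 10:07 — a 5-minute conflict.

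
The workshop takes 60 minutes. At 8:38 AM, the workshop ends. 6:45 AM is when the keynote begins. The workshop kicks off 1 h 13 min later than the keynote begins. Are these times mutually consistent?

No

The workshop starts at 6:45 AM + 73 min = 7:58 AM.
The workshop ends at 7:58 AM + 60 min = 8:58 AM.
But the workshop is also said to end at 8:38 AM — a 20-minute conflict.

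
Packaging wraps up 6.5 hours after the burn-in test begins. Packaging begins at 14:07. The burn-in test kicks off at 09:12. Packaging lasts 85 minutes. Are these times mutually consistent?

No

Packaging ends at 09:12 + 390 min = 15:42.
Packaging starts at 15:42 − 85 min = 14:17.
But packaging is also said to start at 14:07 — a 10-minute conflict.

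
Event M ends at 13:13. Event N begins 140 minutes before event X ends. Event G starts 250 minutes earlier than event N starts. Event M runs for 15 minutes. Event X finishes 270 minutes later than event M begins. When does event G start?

Event M starts at 13:13 − 15 min = 12:58.
Event X ends at 12:58 + 270 min = 17:28.
Event N starts at 17:28 − 140 min = 15:08.
Event G starts at 15:08 − 250 min = 10:58.

10:58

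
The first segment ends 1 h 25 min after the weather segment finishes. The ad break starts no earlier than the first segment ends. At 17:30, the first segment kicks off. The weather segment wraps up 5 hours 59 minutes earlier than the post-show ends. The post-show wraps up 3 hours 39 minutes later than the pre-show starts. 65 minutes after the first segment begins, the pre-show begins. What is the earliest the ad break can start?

17:40

The pre-show starts at 17:30 + 65 min = 18:35.
The post-show ends at 18:35 + 219 min = 22:14.
The weather segment ends at 22:14 − 359 min = 16:15.
The first segment ends at 16:15 + 85 min = 17:40.
The ad break is bounded by the first segment, so the earliest it can start is 17:40.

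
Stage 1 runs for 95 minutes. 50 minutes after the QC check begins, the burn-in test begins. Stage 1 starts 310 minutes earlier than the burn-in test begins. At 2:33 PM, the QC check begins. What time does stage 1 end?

The burn-in test starts at 2:33 PM + 50 min = 3:23 PM.
Stage 1 starts at 3:23 PM − 310 min = 10:13 AM.
Stage 1 ends at 10:13 AM + 95 min = 11:48 AM.

11:48 AM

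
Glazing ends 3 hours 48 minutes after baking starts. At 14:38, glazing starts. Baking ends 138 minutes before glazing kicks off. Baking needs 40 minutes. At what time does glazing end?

Baking ends at 14:38 − 138 min = 12:20.
Baking starts at 12:20 − 40 min = 11:40.
Glazing ends at 11:40 + 228 min = 15:28.

15:28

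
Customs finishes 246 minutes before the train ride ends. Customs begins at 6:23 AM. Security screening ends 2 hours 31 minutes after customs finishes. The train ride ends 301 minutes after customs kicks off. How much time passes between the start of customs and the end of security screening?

3 h 26 min

The train ride ends at 6:23 AM + 301 min = 11:24 AM.
Customs ends at 11:24 AM − 246 min = 7:18 AM.
Security screening ends at 7:18 AM + 151 min = 9:49 AM.
From 6:23 AM to 9:49 AM is 3 h 26 min.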